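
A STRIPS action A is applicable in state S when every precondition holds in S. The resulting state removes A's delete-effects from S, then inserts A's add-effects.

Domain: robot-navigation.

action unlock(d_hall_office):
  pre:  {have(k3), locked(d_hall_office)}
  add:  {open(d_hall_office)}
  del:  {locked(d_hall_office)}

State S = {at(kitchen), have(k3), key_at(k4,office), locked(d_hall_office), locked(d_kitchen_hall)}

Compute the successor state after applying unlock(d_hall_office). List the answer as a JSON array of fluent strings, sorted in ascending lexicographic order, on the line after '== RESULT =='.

Compute (S \ del) ∪ add:
  pre ⊆ S: {have(k3), locked(d_hall_office)} ⊆ S  — applicable
  S \ del = {at(kitchen), have(k3), key_at(k4,office), locked(d_kitchen_hall)}
  ∪ add   = {at(kitchen), have(k3), key_at(k4,office), locked(d_kitchen_hall), open(d_hall_office)}

== RESULT ==
["at(kitchen)", "have(k3)", "key_at(k4,office)", "locked(d_kitchen_hall)", "open(d_hall_office)"]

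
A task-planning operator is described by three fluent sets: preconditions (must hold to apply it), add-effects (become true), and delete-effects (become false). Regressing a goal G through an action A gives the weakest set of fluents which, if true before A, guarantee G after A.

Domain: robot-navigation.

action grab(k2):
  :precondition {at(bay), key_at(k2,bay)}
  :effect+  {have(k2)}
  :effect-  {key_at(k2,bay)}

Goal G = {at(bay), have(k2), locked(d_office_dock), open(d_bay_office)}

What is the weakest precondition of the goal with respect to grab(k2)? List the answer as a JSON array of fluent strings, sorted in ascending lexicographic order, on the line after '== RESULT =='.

Compute (G \ add) ∪ pre:
  G ∩ del = {}  (empty — regression defined)
  G \ add = {at(bay), have(k2), locked(d_office_dock), open(d_bay_office)} \ {have(k2)} = {at(bay), locked(d_office_dock), open(d_bay_office)}
  ∪ pre   = {at(bay), locked(d_office_dock), open(d_bay_office)} ∪ {at(bay), key_at(k2,bay)}
          = {at(bay), key_at(k2,bay), locked(d_office_dock), open(d_bay_office)}

== RESULT ==
["at(bay)", "key_at(k2,bay)", "locked(d_office_dock)", "open(d_bay_office)"]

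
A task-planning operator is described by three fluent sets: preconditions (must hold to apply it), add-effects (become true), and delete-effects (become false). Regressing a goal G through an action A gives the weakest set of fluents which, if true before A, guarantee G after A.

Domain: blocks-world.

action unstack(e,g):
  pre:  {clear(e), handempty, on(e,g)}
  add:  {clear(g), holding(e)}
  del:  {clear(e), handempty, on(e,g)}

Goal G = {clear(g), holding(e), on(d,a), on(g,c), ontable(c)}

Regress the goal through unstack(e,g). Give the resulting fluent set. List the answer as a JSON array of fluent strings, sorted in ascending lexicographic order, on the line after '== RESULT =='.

Compute (G \ add) ∪ pre:
  G ∩ del = {}  (empty — regression defined)
  G \ add = {clear(g), holding(e), on(d,a), on(g,c), ontable(c)} \ {clear(g), holding(e)} = {on(d,a), on(g,c), ontable(c)}
  ∪ pre   = {on(d,a), on(g,c), ontable(c)} ∪ {clear(e), handempty, on(e,g)}
          = {clear(e), handempty, on(d,a), on(e,g), on(g,c), ontable(c)}

== RESULT ==
["clear(e)", "handempty", "on(d,a)", "on(e,g)", "on(g,c)", "ontable(c)"]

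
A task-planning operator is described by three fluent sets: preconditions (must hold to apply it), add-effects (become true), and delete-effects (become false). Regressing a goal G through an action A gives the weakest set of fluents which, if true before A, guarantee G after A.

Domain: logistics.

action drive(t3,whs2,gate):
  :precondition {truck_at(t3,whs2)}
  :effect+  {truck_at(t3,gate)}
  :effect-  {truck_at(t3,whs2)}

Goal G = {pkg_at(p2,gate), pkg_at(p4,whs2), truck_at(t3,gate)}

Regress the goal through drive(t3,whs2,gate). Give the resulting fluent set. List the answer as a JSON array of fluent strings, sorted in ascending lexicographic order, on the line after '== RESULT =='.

Compute (G \ add) ∪ pre:
  G ∩ del = {}  (empty — regression defined)
  G \ add = {pkg_at(p2,gate), pkg_at(p4,whs2), truck_at(t3,gate)} \ {truck_at(t3,gate)} = {pkg_at(p2,gate), pkg_at(p4,whs2)}
  ∪ pre   = {pkg_at(p2,gate), pkg_at(p4,whs2)} ∪ {truck_at(t3,whs2)}
          = {pkg_at(p2,gate), pkg_at(p4,whs2), truck_at(t3,whs2)}

== RESULT ==
["pkg_at(p2,gate)", "pkg_at(p4,whs2)", "truck_at(t3,whs2)"]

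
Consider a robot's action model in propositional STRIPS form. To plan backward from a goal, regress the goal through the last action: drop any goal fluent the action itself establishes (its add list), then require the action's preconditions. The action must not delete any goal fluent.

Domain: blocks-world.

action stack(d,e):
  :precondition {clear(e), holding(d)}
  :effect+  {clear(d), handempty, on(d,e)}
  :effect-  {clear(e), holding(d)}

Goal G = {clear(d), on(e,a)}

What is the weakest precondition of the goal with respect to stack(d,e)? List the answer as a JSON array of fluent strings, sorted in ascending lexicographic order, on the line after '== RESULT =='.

Regress:
  G ∩ del = {}  (empty — regression defined)
  G \ add = {clear(d), on(e,a)} \ {clear(d), handempty, on(d,e)} = {on(e,a)}
  ∪ pre   = {on(e,a)} ∪ {clear(e), holding(d)}
          = {clear(e), holding(d), on(e,a)}

== RESULT ==
["clear(e)", "holding(d)", "on(e,a)"]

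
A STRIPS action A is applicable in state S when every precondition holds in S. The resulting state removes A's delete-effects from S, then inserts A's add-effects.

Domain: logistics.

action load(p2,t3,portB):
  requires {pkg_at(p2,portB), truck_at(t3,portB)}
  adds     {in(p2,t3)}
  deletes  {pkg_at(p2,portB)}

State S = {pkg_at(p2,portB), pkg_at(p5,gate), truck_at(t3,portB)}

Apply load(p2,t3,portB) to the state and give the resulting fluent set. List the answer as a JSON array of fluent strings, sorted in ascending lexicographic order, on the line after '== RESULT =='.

Compute (S \ del) ∪ add:
  pre ⊆ S: {pkg_at(p2,portB), truck_at(t3,portB)} ⊆ S  — applicable
  S \ del = {pkg_at(p5,gate), truck_at(t3,portB)}
  ∪ add   = {in(p2,t3), pkg_at(p5,gate), truck_at(t3,portB)}

== RESULT ==
["in(p2,t3)", "pkg_at(p5,gate)", "truck_at(t3,portB)"]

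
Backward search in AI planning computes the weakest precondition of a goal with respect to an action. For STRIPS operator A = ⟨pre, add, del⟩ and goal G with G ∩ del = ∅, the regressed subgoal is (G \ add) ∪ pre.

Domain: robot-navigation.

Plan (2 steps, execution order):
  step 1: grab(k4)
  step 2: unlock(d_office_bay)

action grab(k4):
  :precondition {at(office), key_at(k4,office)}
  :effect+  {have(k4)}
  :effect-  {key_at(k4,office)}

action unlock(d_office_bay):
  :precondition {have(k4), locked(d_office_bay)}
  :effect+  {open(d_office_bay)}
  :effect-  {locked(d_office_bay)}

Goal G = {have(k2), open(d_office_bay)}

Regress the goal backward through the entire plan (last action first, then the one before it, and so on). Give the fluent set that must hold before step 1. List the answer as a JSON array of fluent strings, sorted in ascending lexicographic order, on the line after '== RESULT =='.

Regress step by step:
  through step 2 (unlock(d_office_bay)): drop {open(d_office_bay)}, keep {have(k2)}, require {have(k4), locked(d_office_bay)}
    → {have(k2), have(k4), locked(d_office_bay)}
  through step 1 (grab(k4)): drop {have(k4)}, keep {have(k2), locked(d_office_bay)}, require {at(office), key_at(k4,office)}
    → {at(office), have(k2), key_at(k4,office), locked(d_office_bay)}

== RESULT ==
["at(office)", "have(k2)", "key_at(k4,office)", "locked(d_office_bay)"]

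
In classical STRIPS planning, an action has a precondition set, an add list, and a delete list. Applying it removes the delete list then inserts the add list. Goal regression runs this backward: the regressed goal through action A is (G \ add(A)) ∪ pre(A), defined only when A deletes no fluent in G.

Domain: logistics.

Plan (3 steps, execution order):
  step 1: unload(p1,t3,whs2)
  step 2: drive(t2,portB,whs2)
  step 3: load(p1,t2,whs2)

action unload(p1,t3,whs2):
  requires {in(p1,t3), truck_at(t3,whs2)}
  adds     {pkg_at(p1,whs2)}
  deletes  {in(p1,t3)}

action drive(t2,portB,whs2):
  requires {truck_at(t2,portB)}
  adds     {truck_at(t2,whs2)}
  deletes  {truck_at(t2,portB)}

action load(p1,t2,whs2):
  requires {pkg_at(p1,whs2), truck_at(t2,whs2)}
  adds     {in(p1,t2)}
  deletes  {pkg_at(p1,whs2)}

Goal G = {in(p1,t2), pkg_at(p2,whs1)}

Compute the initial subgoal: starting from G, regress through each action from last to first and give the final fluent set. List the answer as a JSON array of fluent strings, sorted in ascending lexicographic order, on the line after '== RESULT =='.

Regress step by step:
  through step 3 (load(p1,t2,whs2)): drop {in(p1,t2)}, keep {pkg_at(p2,whs1)}, require {pkg_at(p1,whs2), truck_at(t2,whs2)}
    → {pkg_at(p1,whs2), pkg_at(p2,whs1), truck_at(t2,whs2)}
  through step 2 (drive(t2,portB,whs2)): drop {truck_at(t2,whs2)}, keep {pkg_at(p1,whs2), pkg_at(p2,whs1)}, require {truck_at(t2,portB)}
    → {pkg_at(p1,whs2), pkg_at(p2,whs1), truck_at(t2,portB)}
  through step 1 (unload(p1,t3,whs2)): drop {pkg_at(p1,whs2)}, keep {pkg_at(p2,whs1), truck_at(t2,portB)}, require {in(p1,t3), truck_at(t3,whs2)}
    → {in(p1,t3), pkg_at(p2,whs1), truck_at(t2,portB), truck_at(t3,whs2)}

== RESULT ==
["in(p1,t3)", "pkg_at(p2,whs1)", "truck_at(t2,portB)", "truck_at(t3,whs2)"]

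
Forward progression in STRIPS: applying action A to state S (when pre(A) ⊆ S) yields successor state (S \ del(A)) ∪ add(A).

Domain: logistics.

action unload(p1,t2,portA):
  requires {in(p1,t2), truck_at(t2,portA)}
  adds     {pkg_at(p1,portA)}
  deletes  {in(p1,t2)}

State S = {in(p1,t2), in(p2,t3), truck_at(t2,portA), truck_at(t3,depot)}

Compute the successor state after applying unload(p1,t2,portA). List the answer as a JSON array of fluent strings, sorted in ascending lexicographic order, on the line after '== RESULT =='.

Progress:
  pre ⊆ S: {in(p1,t2), truck_at(t2,portA)} ⊆ S  — applicable
  S \ del = {in(p2,t3), truck_at(t2,portA), truck_at(t3,depot)}
  ∪ add   = {in(p2,t3), pkg_at(p1,portA), truck_at(t2,portA), truck_at(t3,depot)}

== RESULT ==
["in(p2,t3)", "pkg_at(p1,portA)", "truck_at(t2,portA)", "truck_at(t3,depot)"]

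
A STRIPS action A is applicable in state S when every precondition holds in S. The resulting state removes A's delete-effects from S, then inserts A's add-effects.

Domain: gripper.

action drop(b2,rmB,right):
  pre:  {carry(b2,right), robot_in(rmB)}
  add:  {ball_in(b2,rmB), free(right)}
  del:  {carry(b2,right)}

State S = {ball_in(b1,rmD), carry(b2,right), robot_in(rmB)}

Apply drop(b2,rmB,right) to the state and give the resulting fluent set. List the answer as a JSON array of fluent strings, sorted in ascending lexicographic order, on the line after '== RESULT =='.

Compute (S \ del) ∪ add:
  pre ⊆ S: {carry(b2,right), robot_in(rmB)} ⊆ S  — applicable
  S \ del = {ball_in(b1,rmD), robot_in(rmB)}
  ∪ add   = {ball_in(b1,rmD), ball_in(b2,rmB), free(right), robot_in(rmB)}

== RESULT ==
["ball_in(b1,rmD)", "ball_in(b2,rmB)", "free(right)", "robot_in(rmB)"]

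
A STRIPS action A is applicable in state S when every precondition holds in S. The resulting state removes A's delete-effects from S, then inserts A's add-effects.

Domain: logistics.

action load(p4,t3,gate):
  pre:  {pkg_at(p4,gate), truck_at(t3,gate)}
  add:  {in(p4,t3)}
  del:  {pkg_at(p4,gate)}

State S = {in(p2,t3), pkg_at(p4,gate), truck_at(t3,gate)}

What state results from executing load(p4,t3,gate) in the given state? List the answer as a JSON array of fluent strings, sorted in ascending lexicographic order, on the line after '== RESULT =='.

Compute (S \ del) ∪ add:
  pre ⊆ S: {pkg_at(p4,gate), truck_at(t3,gate)} ⊆ S  — applicable
  S \ del = {in(p2,t3), truck_at(t3,gate)}
  ∪ add   = {in(p2,t3), in(p4,t3), truck_at(t3,gate)}

== RESULT ==
["in(p2,t3)", "in(p4,t3)", "truck_at(t3,gate)"]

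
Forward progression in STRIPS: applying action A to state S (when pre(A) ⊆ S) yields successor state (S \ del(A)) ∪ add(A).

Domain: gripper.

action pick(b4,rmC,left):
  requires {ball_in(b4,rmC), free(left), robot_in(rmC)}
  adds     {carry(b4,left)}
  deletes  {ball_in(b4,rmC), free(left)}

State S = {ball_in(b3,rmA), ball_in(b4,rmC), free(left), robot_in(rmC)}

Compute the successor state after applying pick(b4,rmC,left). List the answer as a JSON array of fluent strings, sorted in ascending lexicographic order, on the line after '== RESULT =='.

Compute (S \ del) ∪ add:
  pre ⊆ S: {ball_in(b4,rmC), free(left), robot_in(rmC)} ⊆ S  — applicable
  S \ del = {ball_in(b3,rmA), robot_in(rmC)}
  ∪ add   = {ball_in(b3,rmA), carry(b4,left), robot_in(rmC)}

== RESULT ==
["ball_in(b3,rmA)", "carry(b4,left)", "robot_in(rmC)"]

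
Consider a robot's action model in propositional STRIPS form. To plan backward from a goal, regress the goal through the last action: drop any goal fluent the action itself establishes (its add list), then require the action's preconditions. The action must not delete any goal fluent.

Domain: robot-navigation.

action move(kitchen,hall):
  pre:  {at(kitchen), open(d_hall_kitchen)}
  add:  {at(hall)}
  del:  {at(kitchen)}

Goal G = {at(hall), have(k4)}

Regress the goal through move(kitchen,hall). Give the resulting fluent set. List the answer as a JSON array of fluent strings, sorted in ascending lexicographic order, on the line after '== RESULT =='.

Regress:
  G ∩ del = {}  (empty — regression defined)
  G \ add = {at(hall), have(k4)} \ {at(hall)} = {have(k4)}
  ∪ pre   = {have(k4)} ∪ {at(kitchen), open(d_hall_kitchen)}
          = {at(kitchen), have(k4), open(d_hall_kitchen)}

== RESULT ==
["at(kitchen)", "have(k4)", "open(d_hall_kitchen)"]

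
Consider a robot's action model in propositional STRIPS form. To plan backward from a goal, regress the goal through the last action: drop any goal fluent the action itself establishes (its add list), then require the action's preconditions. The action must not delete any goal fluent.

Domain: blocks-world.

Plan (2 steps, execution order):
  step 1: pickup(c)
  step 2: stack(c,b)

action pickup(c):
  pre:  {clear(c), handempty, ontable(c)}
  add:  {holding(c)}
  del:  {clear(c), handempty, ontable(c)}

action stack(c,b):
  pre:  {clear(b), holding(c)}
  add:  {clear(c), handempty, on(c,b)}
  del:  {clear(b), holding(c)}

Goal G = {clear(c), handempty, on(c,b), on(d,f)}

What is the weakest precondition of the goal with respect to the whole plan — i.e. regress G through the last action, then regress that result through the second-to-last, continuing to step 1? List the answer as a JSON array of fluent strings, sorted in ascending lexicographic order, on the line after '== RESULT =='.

Regress step by step:
  through step 2 (stack(c,b)): drop {clear(c), handempty, on(c,b)}, keep {on(d,f)}, require {clear(b), holding(c)}
    → {clear(b), holding(c), on(d,f)}
  through step 1 (pickup(c)): drop {holding(c)}, keep {clear(b), on(d,f)}, require {clear(c), handempty, ontable(c)}
    → {clear(b), clear(c), handempty, on(d,f), ontable(c)}

== RESULT ==
["clear(b)", "clear(c)", "handempty", "on(d,f)", "ontable(c)"]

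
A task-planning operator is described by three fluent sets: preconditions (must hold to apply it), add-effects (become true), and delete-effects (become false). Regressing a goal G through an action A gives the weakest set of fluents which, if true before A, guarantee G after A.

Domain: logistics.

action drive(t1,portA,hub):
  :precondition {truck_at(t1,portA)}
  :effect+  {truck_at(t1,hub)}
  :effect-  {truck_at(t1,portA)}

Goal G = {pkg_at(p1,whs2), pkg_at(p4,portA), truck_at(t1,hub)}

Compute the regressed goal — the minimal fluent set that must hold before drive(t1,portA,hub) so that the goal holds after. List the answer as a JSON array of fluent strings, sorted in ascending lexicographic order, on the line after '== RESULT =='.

Compute (G \ add) ∪ pre:
  G ∩ del = {}  (empty — regression defined)
  G \ add = {pkg_at(p1,whs2), pkg_at(p4,portA), truck_at(t1,hub)} \ {truck_at(t1,hub)} = {pkg_at(p1,whs2), pkg_at(p4,portA)}
  ∪ pre   = {pkg_at(p1,whs2), pkg_at(p4,portA)} ∪ {truck_at(t1,portA)}
          = {pkg_at(p1,whs2), pkg_at(p4,portA), truck_at(t1,portA)}

== RESULT ==
["pkg_at(p1,whs2)", "pkg_at(p4,portA)", "truck_at(t1,portA)"]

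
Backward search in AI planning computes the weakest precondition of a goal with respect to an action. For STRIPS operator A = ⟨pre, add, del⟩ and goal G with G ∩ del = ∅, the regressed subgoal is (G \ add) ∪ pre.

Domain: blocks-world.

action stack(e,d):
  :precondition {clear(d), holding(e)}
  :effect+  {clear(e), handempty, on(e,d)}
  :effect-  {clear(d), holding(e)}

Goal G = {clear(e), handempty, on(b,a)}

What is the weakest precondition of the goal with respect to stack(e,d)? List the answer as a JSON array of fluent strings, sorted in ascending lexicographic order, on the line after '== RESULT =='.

Compute (G \ add) ∪ pre:
  G ∩ del = {}  (empty — regression defined)
  G \ add = {clear(e), handempty, on(b,a)} \ {clear(e), handempty, on(e,d)} = {on(b,a)}
  ∪ pre   = {on(b,a)} ∪ {clear(d), holding(e)}
          = {clear(d), holding(e), on(b,a)}

== RESULT ==
["clear(d)", "holding(e)", "on(b,a)"]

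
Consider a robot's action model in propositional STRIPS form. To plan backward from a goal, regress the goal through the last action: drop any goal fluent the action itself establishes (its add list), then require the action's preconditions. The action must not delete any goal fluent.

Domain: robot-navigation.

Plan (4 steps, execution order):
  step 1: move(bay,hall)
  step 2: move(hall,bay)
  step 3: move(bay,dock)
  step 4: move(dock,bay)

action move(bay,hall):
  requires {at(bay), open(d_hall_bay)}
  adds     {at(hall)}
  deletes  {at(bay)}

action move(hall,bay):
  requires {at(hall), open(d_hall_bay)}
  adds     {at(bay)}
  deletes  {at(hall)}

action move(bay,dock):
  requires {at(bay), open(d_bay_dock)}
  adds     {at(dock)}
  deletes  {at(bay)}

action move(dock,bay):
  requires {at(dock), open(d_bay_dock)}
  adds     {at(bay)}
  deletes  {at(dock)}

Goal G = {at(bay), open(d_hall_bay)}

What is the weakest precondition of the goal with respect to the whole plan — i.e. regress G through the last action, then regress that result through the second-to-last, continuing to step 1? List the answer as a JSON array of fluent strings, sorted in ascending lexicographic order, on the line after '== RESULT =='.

Work backward from the goal:
  through step 4 (move(dock,bay)): drop {at(bay)}, keep {open(d_hall_bay)}, require {at(dock), open(d_bay_dock)}
    → {at(dock), open(d_bay_dock), open(d_hall_bay)}
  through step 3 (move(bay,dock)): drop {at(dock)}, keep {open(d_bay_dock), open(d_hall_bay)}, require {at(bay), open(d_bay_dock)}
    → {at(bay), open(d_bay_dock), open(d_hall_bay)}
  through step 2 (move(hall,bay)): drop {at(bay)}, keep {open(d_bay_dock), open(d_hall_bay)}, require {at(hall), open(d_hall_bay)}
    → {at(hall), open(d_bay_dock), open(d_hall_bay)}
  through step 1 (move(bay,hall)): drop {at(hall)}, keep {open(d_bay_dock), open(d_hall_bay)}, require {at(bay), open(d_hall_bay)}
    → {at(bay), open(d_bay_dock), open(d_hall_bay)}

== RESULT ==
["at(bay)", "open(d_bay_dock)", "open(d_hall_bay)"]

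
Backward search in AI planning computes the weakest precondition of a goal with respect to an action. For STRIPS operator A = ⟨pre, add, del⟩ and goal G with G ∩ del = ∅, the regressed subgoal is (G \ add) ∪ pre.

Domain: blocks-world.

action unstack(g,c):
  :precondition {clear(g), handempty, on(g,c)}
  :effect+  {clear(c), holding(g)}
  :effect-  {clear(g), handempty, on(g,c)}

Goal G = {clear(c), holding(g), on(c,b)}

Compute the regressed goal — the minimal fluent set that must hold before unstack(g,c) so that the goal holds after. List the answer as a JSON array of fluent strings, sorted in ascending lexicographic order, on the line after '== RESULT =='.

Regress:
  G ∩ del = {}  (empty — regression defined)
  G \ add = {clear(c), holding(g), on(c,b)} \ {clear(c), holding(g)} = {on(c,b)}
  ∪ pre   = {on(c,b)} ∪ {clear(g), handempty, on(g,c)}
          = {clear(g), handempty, on(c,b), on(g,c)}

== RESULT ==
["clear(g)", "handempty", "on(c,b)", "on(g,c)"]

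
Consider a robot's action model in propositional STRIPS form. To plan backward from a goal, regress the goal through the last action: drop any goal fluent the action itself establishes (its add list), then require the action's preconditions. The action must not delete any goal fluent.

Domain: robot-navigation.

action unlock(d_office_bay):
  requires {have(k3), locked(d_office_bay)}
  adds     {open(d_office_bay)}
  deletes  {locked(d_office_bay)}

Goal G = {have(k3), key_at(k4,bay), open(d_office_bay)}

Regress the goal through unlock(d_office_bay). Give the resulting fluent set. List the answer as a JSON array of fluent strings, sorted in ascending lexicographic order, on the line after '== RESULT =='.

Regress:
  G ∩ del = {}  (empty — regression defined)
  G \ add = {have(k3), key_at(k4,bay), open(d_office_bay)} \ {open(d_office_bay)} = {have(k3), key_at(k4,bay)}
  ∪ pre   = {have(k3), key_at(k4,bay)} ∪ {have(k3), locked(d_office_bay)}
          = {have(k3), key_at(k4,bay), locked(d_office_bay)}

== RESULT ==
["have(k3)", "key_at(k4,bay)", "locked(d_office_bay)"]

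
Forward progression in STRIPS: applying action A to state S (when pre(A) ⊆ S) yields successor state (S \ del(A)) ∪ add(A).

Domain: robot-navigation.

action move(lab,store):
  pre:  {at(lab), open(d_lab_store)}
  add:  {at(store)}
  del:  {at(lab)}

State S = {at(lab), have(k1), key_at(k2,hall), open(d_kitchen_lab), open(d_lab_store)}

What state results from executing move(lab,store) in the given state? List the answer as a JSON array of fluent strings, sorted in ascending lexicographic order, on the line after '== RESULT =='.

Compute (S \ del) ∪ add:
  pre ⊆ S: {at(lab), open(d_lab_store)} ⊆ S  — applicable
  S \ del = {have(k1), key_at(k2,hall), open(d_kitchen_lab), open(d_lab_store)}
  ∪ add   = {at(store), have(k1), key_at(k2,hall), open(d_kitchen_lab), open(d_lab_store)}

== RESULT ==
["at(store)", "have(k1)", "key_at(k2,hall)", "open(d_kitchen_lab)", "open(d_lab_store)"]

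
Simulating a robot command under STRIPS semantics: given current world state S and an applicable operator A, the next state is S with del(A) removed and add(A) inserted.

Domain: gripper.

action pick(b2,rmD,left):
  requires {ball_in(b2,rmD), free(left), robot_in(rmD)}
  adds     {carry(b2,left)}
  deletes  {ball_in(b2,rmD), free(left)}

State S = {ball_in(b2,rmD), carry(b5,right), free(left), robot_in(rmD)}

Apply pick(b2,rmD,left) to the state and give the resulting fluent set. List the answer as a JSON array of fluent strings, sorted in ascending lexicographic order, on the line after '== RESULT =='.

Progress:
  pre ⊆ S: {ball_in(b2,rmD), free(left), robot_in(rmD)} ⊆ S  — applicable
  S \ del = {carry(b5,right), robot_in(rmD)}
  ∪ add   = {carry(b2,left), carry(b5,right), robot_in(rmD)}

== RESULT ==
["carry(b2,left)", "carry(b5,right)", "robot_in(rmD)"]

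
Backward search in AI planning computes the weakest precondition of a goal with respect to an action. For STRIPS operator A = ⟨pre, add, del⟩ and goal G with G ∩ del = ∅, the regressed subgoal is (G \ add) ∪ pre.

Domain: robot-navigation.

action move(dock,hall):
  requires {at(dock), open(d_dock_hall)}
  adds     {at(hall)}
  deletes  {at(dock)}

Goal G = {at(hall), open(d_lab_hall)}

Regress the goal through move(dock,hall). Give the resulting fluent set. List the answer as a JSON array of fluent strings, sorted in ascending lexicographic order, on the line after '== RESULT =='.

Compute (G \ add) ∪ pre:
  G ∩ del = {}  (empty — regression defined)
  G \ add = {at(hall), open(d_lab_hall)} \ {at(hall)} = {open(d_lab_hall)}
  ∪ pre   = {open(d_lab_hall)} ∪ {at(dock), open(d_dock_hall)}
          = {at(dock), open(d_dock_hall), open(d_lab_hall)}

== RESULT ==
["at(dock)", "open(d_dock_hall)", "open(d_lab_hall)"]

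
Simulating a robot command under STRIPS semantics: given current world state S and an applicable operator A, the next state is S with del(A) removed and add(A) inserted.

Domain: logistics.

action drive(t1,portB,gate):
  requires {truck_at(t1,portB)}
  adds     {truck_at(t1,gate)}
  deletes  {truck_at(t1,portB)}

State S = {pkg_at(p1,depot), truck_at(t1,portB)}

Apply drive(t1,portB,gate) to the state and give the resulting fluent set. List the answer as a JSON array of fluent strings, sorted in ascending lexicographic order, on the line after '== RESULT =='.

Progress:
  pre ⊆ S: {truck_at(t1,portB)} ⊆ S  — applicable
  S \ del = {pkg_at(p1,depot)}
  ∪ add   = {pkg_at(p1,depot), truck_at(t1,gate)}

== RESULT ==
["pkg_at(p1,depot)", "truck_at(t1,gate)"]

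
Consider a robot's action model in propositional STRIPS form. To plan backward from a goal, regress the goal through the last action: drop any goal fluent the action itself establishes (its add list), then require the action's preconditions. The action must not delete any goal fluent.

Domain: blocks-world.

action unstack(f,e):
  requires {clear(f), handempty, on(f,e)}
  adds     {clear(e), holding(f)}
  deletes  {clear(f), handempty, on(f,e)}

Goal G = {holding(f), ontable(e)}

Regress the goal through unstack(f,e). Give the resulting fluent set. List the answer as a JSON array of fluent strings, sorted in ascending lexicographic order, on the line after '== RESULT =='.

Regress:
  G ∩ del = {}  (empty — regression defined)
  G \ add = {holding(f), ontable(e)} \ {clear(e), holding(f)} = {ontable(e)}
  ∪ pre   = {ontable(e)} ∪ {clear(f), handempty, on(f,e)}
          = {clear(f), handempty, on(f,e), ontable(e)}

== RESULT ==
["clear(f)", "handempty", "on(f,e)", "ontable(e)"]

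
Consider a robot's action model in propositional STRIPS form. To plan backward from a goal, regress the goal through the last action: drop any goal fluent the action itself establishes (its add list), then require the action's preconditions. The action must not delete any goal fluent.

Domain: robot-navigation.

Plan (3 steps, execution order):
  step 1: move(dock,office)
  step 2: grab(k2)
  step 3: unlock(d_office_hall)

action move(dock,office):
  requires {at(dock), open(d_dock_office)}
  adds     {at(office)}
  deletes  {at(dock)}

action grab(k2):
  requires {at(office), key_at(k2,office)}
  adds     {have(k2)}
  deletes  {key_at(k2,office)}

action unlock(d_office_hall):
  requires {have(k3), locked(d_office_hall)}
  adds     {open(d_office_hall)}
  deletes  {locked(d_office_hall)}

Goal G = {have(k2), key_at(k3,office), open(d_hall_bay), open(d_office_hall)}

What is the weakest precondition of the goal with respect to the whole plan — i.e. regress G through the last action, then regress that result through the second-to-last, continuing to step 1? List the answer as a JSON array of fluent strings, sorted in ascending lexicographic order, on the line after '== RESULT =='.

Regress step by step:
  through step 3 (unlock(d_office_hall)): drop {open(d_office_hall)}, keep {have(k2), key_at(k3,office), open(d_hall_bay)}, require {have(k3), locked(d_office_hall)}
    → {have(k2), have(k3), key_at(k3,office), locked(d_office_hall), open(d_hall_bay)}
  through step 2 (grab(k2)): drop {have(k2)}, keep {have(k3), key_at(k3,office), locked(d_office_hall), open(d_hall_bay)}, require {at(office), key_at(k2,office)}
    → {at(office), have(k3), key_at(k2,office), key_at(k3,office), locked(d_office_hall), open(d_hall_bay)}
  through step 1 (move(dock,office)): drop {at(office)}, keep {have(k3), key_at(k2,office), key_at(k3,office), locked(d_office_hall), open(d_hall_bay)}, require {at(dock), open(d_dock_office)}
    → {at(dock), have(k3), key_at(k2,office), key_at(k3,office), locked(d_office_hall), open(d_dock_office), open(d_hall_bay)}

== RESULT ==
["at(dock)", "have(k3)", "key_at(k2,office)", "key_at(k3,office)", "locked(d_office_hall)", "open(d_dock_office)", "open(d_hall_bay)"]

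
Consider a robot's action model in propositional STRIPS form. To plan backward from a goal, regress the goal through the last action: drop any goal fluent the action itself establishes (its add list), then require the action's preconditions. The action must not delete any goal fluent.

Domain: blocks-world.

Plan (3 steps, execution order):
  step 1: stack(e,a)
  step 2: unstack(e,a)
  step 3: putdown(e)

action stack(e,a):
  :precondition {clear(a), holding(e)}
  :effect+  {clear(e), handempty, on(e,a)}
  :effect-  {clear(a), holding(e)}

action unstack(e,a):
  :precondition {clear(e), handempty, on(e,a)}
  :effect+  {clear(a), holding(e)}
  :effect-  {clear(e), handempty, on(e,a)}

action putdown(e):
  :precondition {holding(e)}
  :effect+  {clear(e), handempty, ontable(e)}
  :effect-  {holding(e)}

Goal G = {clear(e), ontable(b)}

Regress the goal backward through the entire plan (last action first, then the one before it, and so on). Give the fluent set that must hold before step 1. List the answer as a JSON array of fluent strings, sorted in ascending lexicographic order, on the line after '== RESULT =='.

Regress step by step:
  through step 3 (putdown(e)): drop {clear(e)}, keep {ontable(b)}, require {holding(e)}
    → {holding(e), ontable(b)}
  through step 2 (unstack(e,a)): drop {holding(e)}, keep {ontable(b)}, require {clear(e), handempty, on(e,a)}
    → {clear(e), handempty, on(e,a), ontable(b)}
  through step 1 (stack(e,a)): drop {clear(e), handempty, on(e,a)}, keep {ontable(b)}, require {clear(a), holding(e)}
    → {clear(a), holding(e), ontable(b)}

== RESULT ==
["clear(a)", "holding(e)", "ontable(b)"]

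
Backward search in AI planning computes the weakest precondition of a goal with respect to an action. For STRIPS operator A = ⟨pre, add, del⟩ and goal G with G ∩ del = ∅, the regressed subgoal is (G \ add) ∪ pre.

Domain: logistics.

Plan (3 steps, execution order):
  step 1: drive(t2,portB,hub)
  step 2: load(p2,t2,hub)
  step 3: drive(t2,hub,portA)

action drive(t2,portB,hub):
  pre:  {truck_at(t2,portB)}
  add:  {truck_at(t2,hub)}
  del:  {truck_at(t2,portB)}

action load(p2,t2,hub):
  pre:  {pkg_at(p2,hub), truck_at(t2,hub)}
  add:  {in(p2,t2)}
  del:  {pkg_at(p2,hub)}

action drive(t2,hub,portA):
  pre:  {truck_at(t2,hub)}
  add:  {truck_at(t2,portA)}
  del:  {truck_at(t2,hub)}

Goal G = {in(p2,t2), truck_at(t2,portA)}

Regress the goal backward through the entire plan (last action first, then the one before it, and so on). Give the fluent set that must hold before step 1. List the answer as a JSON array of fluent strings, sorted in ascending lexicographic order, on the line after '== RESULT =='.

Work backward from the goal:
  through step 3 (drive(t2,hub,portA)): drop {truck_at(t2,portA)}, keep {in(p2,t2)}, require {truck_at(t2,hub)}
    → {in(p2,t2), truck_at(t2,hub)}
  through step 2 (load(p2,t2,hub)): drop {in(p2,t2)}, keep {truck_at(t2,hub)}, require {pkg_at(p2,hub), truck_at(t2,hub)}
    → {pkg_at(p2,hub), truck_at(t2,hub)}
  through step 1 (drive(t2,portB,hub)): drop {truck_at(t2,hub)}, keep {pkg_at(p2,hub)}, require {truck_at(t2,portB)}
    → {pkg_at(p2,hub), truck_at(t2,portB)}

== RESULT ==
["pkg_at(p2,hub)", "truck_at(t2,portB)"]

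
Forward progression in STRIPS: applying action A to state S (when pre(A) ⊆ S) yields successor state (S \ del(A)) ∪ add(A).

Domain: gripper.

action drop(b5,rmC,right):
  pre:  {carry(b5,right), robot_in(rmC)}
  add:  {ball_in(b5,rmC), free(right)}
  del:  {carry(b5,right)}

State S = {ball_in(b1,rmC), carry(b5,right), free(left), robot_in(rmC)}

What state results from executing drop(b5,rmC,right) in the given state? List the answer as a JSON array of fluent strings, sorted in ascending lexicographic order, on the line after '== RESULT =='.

Progress:
  pre ⊆ S: {carry(b5,right), robot_in(rmC)} ⊆ S  — applicable
  S \ del = {ball_in(b1,rmC), free(left), robot_in(rmC)}
  ∪ add   = {ball_in(b1,rmC), ball_in(b5,rmC), free(left), free(right), robot_in(rmC)}

== RESULT ==
["ball_in(b1,rmC)", "ball_in(b5,rmC)", "free(left)", "free(right)", "robot_in(rmC)"]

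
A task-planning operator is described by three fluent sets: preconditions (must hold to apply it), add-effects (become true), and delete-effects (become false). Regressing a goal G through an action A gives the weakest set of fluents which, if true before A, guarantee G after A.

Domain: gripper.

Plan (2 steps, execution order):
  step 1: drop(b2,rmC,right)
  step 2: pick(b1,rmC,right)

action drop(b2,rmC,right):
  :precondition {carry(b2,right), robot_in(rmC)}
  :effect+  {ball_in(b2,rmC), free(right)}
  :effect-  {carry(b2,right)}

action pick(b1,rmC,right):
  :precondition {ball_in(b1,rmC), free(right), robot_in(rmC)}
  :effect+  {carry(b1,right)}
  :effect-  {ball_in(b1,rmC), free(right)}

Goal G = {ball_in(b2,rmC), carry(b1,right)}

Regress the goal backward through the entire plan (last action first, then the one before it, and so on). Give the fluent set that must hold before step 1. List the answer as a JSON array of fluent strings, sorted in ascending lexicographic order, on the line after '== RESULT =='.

Regress step by step:
  through step 2 (pick(b1,rmC,right)): drop {carry(b1,right)}, keep {ball_in(b2,rmC)}, require {ball_in(b1,rmC), free(right), robot_in(rmC)}
    → {ball_in(b1,rmC), ball_in(b2,rmC), free(right), robot_in(rmC)}
  through step 1 (drop(b2,rmC,right)): drop {ball_in(b2,rmC), free(right)}, keep {ball_in(b1,rmC), robot_in(rmC)}, require {carry(b2,right), robot_in(rmC)}
    → {ball_in(b1,rmC), carry(b2,right), robot_in(rmC)}

== RESULT ==
["ball_in(b1,rmC)", "carry(b2,right)", "robot_in(rmC)"]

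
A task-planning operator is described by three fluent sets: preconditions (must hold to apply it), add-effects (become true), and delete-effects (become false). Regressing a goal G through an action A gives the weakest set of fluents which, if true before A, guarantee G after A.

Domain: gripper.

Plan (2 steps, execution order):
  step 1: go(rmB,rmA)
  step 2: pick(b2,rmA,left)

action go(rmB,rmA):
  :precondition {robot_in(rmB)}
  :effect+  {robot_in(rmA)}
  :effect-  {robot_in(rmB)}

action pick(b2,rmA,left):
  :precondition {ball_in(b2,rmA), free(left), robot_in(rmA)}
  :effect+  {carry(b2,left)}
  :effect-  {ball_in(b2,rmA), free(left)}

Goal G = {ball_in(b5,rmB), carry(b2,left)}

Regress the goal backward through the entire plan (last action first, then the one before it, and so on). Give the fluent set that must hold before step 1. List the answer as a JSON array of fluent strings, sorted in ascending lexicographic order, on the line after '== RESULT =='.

Regress step by step:
  through step 2 (pick(b2,rmA,left)): drop {carry(b2,left)}, keep {ball_in(b5,rmB)}, require {ball_in(b2,rmA), free(left), robot_in(rmA)}
    → {ball_in(b2,rmA), ball_in(b5,rmB), free(left), robot_in(rmA)}
  through step 1 (go(rmB,rmA)): drop {robot_in(rmA)}, keep {ball_in(b2,rmA), ball_in(b5,rmB), free(left)}, require {robot_in(rmB)}
    → {ball_in(b2,rmA), ball_in(b5,rmB), free(left), robot_in(rmB)}

== RESULT ==
["ball_in(b2,rmA)", "ball_in(b5,rmB)", "free(left)", "robot_in(rmB)"]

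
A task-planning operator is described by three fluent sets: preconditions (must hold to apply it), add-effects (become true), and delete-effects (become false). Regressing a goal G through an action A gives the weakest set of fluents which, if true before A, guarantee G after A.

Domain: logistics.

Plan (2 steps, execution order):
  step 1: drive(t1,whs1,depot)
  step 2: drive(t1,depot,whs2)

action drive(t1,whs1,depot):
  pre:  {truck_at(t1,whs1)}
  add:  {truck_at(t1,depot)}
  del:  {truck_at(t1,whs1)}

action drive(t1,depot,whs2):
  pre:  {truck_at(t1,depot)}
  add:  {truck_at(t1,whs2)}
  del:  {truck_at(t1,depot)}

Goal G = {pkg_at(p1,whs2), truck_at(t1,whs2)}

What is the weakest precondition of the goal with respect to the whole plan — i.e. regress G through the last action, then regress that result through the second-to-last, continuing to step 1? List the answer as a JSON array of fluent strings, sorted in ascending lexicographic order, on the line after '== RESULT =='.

Work backward from the goal:
  through step 2 (drive(t1,depot,whs2)): drop {truck_at(t1,whs2)}, keep {pkg_at(p1,whs2)}, require {truck_at(t1,depot)}
    → {pkg_at(p1,whs2), truck_at(t1,depot)}
  through step 1 (drive(t1,whs1,depot)): drop {truck_at(t1,depot)}, keep {pkg_at(p1,whs2)}, require {truck_at(t1,whs1)}
    → {pkg_at(p1,whs2), truck_at(t1,whs1)}

== RESULT ==
["pkg_at(p1,whs2)", "truck_at(t1,whs1)"]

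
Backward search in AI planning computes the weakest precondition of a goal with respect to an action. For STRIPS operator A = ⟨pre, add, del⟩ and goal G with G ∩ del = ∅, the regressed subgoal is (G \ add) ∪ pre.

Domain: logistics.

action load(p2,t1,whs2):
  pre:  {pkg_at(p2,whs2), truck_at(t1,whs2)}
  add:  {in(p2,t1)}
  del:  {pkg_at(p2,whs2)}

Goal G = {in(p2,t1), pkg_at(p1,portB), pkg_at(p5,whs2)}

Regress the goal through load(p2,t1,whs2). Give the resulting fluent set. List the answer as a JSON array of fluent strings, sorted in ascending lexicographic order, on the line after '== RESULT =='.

Compute (G \ add) ∪ pre:
  G ∩ del = {}  (empty — regression defined)
  G \ add = {in(p2,t1), pkg_at(p1,portB), pkg_at(p5,whs2)} \ {in(p2,t1)} = {pkg_at(p1,portB), pkg_at(p5,whs2)}
  ∪ pre   = {pkg_at(p1,portB), pkg_at(p5,whs2)} ∪ {pkg_at(p2,whs2), truck_at(t1,whs2)}
          = {pkg_at(p1,portB), pkg_at(p2,whs2), pkg_at(p5,whs2), truck_at(t1,whs2)}

== RESULT ==
["pkg_at(p1,portB)", "pkg_at(p2,whs2)", "pkg_at(p5,whs2)", "truck_at(t1,whs2)"]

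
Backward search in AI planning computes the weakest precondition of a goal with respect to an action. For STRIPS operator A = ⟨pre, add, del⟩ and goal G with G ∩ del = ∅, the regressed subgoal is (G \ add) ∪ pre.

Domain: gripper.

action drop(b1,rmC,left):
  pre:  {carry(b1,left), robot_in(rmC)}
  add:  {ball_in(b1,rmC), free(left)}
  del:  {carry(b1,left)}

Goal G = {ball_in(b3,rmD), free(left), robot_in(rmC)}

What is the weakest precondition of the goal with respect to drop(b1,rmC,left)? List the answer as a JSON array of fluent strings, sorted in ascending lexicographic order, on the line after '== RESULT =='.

Compute (G \ add) ∪ pre:
  G ∩ del = {}  (empty — regression defined)
  G \ add = {ball_in(b3,rmD), free(left), robot_in(rmC)} \ {ball_in(b1,rmC), free(left)} = {ball_in(b3,rmD), robot_in(rmC)}
  ∪ pre   = {ball_in(b3,rmD), robot_in(rmC)} ∪ {carry(b1,left), robot_in(rmC)}
          = {ball_in(b3,rmD), carry(b1,left), robot_in(rmC)}

== RESULT ==
["ball_in(b3,rmD)", "carry(b1,left)", "robot_in(rmC)"]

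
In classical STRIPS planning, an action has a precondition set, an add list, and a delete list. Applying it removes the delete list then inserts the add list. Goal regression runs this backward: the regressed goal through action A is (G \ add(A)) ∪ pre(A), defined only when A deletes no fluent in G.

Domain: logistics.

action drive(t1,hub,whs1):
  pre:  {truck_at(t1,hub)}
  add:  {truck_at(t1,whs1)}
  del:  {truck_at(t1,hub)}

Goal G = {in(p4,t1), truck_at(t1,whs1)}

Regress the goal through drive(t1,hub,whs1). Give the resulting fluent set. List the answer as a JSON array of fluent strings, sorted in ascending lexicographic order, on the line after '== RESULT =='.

Compute (G \ add) ∪ pre:
  G ∩ del = {}  (empty — regression defined)
  G \ add = {in(p4,t1), truck_at(t1,whs1)} \ {truck_at(t1,whs1)} = {in(p4,t1)}
  ∪ pre   = {in(p4,t1)} ∪ {truck_at(t1,hub)}
          = {in(p4,t1), truck_at(t1,hub)}

== RESULT ==
["in(p4,t1)", "truck_at(t1,hub)"]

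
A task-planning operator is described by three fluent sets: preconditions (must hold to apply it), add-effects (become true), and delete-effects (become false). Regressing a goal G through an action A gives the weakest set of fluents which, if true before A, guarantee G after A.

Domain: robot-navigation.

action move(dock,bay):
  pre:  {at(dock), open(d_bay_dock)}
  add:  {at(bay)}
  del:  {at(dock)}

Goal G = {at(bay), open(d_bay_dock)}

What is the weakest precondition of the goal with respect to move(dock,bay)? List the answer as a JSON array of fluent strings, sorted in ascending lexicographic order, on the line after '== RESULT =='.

Compute (G \ add) ∪ pre:
  G ∩ del = {}  (empty — regression defined)
  G \ add = {at(bay), open(d_bay_dock)} \ {at(bay)} = {open(d_bay_dock)}
  ∪ pre   = {open(d_bay_dock)} ∪ {at(dock), open(d_bay_dock)}
          = {at(dock), open(d_bay_dock)}

== RESULT ==
["at(dock)", "open(d_bay_dock)"]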